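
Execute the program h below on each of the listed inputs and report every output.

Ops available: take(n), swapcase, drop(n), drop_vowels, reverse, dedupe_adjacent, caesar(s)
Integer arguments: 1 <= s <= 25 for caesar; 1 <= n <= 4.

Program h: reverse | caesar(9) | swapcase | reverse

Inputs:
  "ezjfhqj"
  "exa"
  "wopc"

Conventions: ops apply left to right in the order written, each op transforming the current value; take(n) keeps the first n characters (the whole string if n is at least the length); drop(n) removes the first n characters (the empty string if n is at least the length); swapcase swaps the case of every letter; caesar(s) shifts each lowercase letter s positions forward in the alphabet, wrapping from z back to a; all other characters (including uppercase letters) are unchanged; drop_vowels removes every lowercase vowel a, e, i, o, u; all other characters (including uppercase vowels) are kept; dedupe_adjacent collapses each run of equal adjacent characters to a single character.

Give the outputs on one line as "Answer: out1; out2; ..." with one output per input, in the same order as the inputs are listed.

Execution, op by op:
  "ezjfhqj" -> "jqhfjze" -> "szqosin" -> "SZQOSIN" -> "NISOQZS"
  "exa" -> "axe" -> "jgn" -> "JGN" -> "NGJ"
  "wopc" -> "cpow" -> "lyxf" -> "LYXF" -> "FXYL"

"NISOQZS"; "NGJ"; "FXYL"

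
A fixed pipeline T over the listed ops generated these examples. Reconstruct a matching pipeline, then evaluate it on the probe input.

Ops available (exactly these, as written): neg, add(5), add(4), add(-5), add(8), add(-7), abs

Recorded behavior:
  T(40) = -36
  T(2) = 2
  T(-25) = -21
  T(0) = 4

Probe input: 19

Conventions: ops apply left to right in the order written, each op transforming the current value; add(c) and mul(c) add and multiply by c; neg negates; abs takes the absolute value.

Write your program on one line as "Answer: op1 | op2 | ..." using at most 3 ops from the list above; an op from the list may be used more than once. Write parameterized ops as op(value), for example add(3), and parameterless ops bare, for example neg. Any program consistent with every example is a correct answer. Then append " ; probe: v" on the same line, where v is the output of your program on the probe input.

abs | neg | add(4) ; probe: -15

Check, running the answer program on each example:
  40 -> 40 -> -40 -> -36
  2 -> 2 -> -2 -> 2
  -25 -> 25 -> -25 -> -21
  0 -> 0 -> 0 -> 4
  probe: 19 -> 19 -> -19 -> -15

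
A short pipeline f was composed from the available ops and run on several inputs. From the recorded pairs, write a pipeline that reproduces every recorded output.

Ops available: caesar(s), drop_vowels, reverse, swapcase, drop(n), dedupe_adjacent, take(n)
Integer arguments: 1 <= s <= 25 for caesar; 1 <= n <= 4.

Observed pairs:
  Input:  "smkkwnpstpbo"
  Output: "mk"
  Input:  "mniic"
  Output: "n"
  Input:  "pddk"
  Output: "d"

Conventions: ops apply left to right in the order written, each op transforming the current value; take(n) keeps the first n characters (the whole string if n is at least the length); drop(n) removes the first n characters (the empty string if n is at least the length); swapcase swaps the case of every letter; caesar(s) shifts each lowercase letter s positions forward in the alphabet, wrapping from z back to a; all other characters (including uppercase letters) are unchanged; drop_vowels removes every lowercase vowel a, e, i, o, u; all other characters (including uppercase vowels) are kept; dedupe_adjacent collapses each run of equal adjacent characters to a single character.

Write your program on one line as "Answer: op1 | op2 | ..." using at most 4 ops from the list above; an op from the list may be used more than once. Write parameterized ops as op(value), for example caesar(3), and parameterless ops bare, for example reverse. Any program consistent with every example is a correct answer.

take(3) | drop(1) | dedupe_adjacent | drop_vowels

Check, running the answer program on each example:
  "smkkwnpstpbo" -> "smk" -> "mk" -> "mk" -> "mk"
  "mniic" -> "mni" -> "ni" -> "ni" -> "n"
  "pddk" -> "pdd" -> "dd" -> "d" -> "d"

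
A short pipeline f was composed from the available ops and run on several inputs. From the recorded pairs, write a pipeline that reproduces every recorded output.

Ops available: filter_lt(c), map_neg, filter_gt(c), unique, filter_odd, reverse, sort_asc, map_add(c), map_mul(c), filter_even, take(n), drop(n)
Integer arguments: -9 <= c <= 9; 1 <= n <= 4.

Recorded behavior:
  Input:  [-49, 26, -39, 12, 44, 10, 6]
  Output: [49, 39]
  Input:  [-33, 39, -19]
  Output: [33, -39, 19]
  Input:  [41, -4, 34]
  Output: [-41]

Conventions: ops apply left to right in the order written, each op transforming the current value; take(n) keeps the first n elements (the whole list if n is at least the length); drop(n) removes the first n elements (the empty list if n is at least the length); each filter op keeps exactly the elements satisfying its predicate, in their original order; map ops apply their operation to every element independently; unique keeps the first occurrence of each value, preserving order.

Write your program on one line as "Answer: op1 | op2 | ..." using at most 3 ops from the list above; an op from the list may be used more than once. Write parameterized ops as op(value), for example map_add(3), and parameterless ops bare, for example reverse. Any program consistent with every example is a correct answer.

filter_odd | map_neg

Check, running the answer program on each example:
  [-49, 26, -39, 12, 44, 10, 6] -> [-49, -39] -> [49, 39]
  [-33, 39, -19] -> [-33, 39, -19] -> [33, -39, 19]
  [41, -4, 34] -> [41] -> [-41]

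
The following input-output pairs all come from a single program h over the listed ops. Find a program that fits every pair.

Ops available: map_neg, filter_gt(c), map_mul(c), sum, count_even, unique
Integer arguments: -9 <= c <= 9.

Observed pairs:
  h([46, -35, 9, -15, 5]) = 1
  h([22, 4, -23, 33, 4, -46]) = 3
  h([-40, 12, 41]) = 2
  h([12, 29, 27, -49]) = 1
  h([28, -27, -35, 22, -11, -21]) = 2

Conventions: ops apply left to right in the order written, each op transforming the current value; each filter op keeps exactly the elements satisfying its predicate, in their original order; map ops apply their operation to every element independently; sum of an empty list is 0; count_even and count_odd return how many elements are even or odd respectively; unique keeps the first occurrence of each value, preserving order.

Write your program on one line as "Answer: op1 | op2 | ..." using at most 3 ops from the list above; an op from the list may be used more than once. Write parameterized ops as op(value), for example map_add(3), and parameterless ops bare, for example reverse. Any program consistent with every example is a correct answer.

unique | count_even

Check, running the answer program on each example:
  [46, -35, 9, -15, 5] -> [46, -35, 9, -15, 5] -> 1
  [22, 4, -23, 33, 4, -46] -> [22, 4, -23, 33, -46] -> 3
  [-40, 12, 41] -> [-40, 12, 41] -> 2
  [12, 29, 27, -49] -> [12, 29, 27, -49] -> 1
  [28, -27, -35, 22, -11, -21] -> [28, -27, -35, 22, -11, -21] -> 2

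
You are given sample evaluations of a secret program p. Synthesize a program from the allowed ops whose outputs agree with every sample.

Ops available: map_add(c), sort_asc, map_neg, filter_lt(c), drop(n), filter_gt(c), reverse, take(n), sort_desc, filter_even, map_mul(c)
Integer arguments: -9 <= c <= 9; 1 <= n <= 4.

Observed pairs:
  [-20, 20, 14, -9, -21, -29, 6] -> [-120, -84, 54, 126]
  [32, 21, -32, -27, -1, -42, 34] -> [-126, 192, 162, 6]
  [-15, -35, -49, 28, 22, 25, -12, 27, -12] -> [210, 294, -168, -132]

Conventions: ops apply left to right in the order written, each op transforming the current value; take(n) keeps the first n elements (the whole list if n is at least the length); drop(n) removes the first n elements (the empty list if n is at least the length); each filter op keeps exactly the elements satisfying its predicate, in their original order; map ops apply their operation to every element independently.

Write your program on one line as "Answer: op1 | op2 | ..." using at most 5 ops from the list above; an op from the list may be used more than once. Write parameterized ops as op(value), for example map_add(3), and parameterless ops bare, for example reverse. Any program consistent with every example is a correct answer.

drop(1) | map_mul(6) | take(4) | map_neg

Check, running the answer program on each example:
  [-20, 20, 14, -9, -21, -29, 6] -> [20, 14, -9, -21, -29, 6] -> [120, 84, -54, -126, -174, 36] -> [120, 84, -54, -126] -> [-120, -84, 54, 126]
  [32, 21, -32, -27, -1, -42, 34] -> [21, -32, -27, -1, -42, 34] -> [126, -192, -162, -6, -252, 204] -> [126, -192, -162, -6] -> [-126, 192, 162, 6]
  [-15, -35, -49, 28, 22, 25, -12, 27, -12] -> [-35, -49, 28, 22, 25, -12, 27, -12] -> [-210, -294, 168, 132, 150, -72, 162, -72] -> [-210, -294, 168, 132] -> [210, 294, -168, -132]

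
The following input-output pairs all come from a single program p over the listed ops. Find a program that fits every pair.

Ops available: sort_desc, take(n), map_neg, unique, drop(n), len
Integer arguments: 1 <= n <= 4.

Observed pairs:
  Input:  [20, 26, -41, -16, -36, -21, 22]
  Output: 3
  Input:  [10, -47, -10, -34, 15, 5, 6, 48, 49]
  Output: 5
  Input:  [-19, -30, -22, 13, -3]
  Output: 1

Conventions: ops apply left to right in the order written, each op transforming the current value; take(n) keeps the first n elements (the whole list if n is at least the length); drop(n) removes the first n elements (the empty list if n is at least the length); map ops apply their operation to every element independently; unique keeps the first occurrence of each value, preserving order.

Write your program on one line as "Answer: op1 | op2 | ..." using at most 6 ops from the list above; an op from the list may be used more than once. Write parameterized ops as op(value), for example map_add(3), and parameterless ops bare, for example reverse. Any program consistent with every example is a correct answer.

sort_desc | map_neg | drop(4) | sort_desc | len

Check, running the answer program on each example:
  [20, 26, -41, -16, -36, -21, 22] -> [26, 22, 20, -16, -21, -36, -41] -> [-26, -22, -20, 16, 21, 36, 41] -> [21, 36, 41] -> [41, 36, 21] -> 3
  [10, -47, -10, -34, 15, 5, 6, 48, 49] -> [49, 48, 15, 10, 6, 5, -10, -34, -47] -> [-49, -48, -15, -10, -6, -5, 10, 34, 47] -> [-6, -5, 10, 34, 47] -> [47, 34, 10, -5, -6] -> 5
  [-19, -30, -22, 13, -3] -> [13, -3, -19, -22, -30] -> [-13, 3, 19, 22, 30] -> [30] -> [30] -> 1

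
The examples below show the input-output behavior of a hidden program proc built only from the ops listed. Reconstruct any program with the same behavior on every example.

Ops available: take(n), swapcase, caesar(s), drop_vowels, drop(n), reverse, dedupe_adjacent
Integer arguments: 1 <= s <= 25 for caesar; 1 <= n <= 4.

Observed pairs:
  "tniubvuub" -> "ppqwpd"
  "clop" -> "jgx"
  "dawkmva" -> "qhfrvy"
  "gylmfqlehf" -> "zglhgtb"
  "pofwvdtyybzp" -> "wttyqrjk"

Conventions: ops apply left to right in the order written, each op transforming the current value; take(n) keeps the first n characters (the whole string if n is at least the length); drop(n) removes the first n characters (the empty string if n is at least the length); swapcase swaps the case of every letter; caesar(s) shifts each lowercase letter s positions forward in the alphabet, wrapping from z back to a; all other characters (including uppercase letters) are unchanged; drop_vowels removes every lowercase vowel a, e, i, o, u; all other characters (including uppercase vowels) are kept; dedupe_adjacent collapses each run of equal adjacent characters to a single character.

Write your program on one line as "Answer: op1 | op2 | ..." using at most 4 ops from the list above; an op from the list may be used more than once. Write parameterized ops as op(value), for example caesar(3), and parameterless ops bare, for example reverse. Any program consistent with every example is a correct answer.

caesar(21) | reverse | drop_vowels | drop(1)

Check, running the answer program on each example:
  "tniubvuub" -> "oidpwqppw" -> "wppqwpdio" -> "wppqwpd" -> "ppqwpd"
  "clop" -> "xgjk" -> "kjgx" -> "kjgx" -> "jgx"
  "dawkmva" -> "yvrfhqv" -> "vqhfrvy" -> "vqhfrvy" -> "qhfrvy"
  "gylmfqlehf" -> "btghalgzca" -> "aczglahgtb" -> "czglhgtb" -> "zglhgtb"
  "pofwvdtyybzp" -> "kjarqyottwuk" -> "kuwttoyqrajk" -> "kwttyqrjk" -> "wttyqrjk"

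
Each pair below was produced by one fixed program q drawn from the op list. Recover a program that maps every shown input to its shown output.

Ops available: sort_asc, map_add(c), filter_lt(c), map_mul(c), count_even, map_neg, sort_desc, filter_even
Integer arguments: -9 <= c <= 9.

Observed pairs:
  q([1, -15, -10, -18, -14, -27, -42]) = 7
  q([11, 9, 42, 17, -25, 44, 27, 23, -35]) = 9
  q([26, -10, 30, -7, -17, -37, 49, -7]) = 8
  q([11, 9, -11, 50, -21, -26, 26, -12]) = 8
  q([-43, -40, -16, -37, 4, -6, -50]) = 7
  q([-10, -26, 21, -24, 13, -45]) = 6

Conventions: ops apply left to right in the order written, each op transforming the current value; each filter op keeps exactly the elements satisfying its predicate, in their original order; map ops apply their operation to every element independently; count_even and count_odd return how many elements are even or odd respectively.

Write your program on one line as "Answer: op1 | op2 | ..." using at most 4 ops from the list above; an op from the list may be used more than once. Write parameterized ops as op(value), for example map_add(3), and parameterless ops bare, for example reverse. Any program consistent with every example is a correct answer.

map_mul(-8) | map_add(-6) | map_neg | count_even

Check, running the answer program on each example:
  [1, -15, -10, -18, -14, -27, -42] -> [-8, 120, 80, 144, 112, 216, 336] -> [-14, 114, 74, 138, 106, 210, 330] -> [14, -114, -74, -138, -106, -210, -330] -> 7
  [11, 9, 42, 17, -25, 44, 27, 23, -35] -> [-88, -72, -336, -136, 200, -352, -216, -184, 280] -> [-94, -78, -342, -142, 194, -358, -222, -190, 274] -> [94, 78, 342, 142, -194, 358, 222, 190, -274] -> 9
  [26, -10, 30, -7, -17, -37, 49, -7] -> [-208, 80, -240, 56, 136, 296, -392, 56] -> [-214, 74, -246, 50, 130, 290, -398, 50] -> [214, -74, 246, -50, -130, -290, 398, -50] -> 8
  [11, 9, -11, 50, -21, -26, 26, -12] -> [-88, -72, 88, -400, 168, 208, -208, 96] -> [-94, -78, 82, -406, 162, 202, -214, 90] -> [94, 78, -82, 406, -162, -202, 214, -90] -> 8
  [-43, -40, -16, -37, 4, -6, -50] -> [344, 320, 128, 296, -32, 48, 400] -> [338, 314, 122, 290, -38, 42, 394] -> [-338, -314, -122, -290, 38, -42, -394] -> 7
  [-10, -26, 21, -24, 13, -45] -> [80, 208, -168, 192, -104, 360] -> [74, 202, -174, 186, -110, 354] -> [-74, -202, 174, -186, 110, -354] -> 6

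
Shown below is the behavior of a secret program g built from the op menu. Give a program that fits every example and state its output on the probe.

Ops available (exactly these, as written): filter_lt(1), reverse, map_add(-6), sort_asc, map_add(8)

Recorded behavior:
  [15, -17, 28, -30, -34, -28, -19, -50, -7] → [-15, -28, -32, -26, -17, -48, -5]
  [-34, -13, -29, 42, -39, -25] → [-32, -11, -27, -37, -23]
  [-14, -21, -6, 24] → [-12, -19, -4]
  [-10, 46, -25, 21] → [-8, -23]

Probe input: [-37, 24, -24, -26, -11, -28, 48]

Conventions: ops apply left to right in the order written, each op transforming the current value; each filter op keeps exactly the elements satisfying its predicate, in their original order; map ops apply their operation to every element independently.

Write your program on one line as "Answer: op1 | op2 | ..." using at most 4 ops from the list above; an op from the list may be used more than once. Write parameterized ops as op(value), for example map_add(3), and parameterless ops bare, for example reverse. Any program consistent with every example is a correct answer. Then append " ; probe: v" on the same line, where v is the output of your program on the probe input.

map_add(-6) | map_add(8) | filter_lt(1) ; probe: [-35, -22, -24, -9, -26]

Check, running the answer program on each example:
  [15, -17, 28, -30, -34, -28, -19, -50, -7] -> [9, -23, 22, -36, -40, -34, -25, -56, -13] -> [17, -15, 30, -28, -32, -26, -17, -48, -5] -> [-15, -28, -32, -26, -17, -48, -5]
  [-34, -13, -29, 42, -39, -25] -> [-40, -19, -35, 36, -45, -31] -> [-32, -11, -27, 44, -37, -23] -> [-32, -11, -27, -37, -23]
  [-14, -21, -6, 24] -> [-20, -27, -12, 18] -> [-12, -19, -4, 26] -> [-12, -19, -4]
  [-10, 46, -25, 21] -> [-16, 40, -31, 15] -> [-8, 48, -23, 23] -> [-8, -23]
  probe: [-37, 24, -24, -26, -11, -28, 48] -> [-43, 18, -30, -32, -17, -34, 42] -> [-35, 26, -22, -24, -9, -26, 50] -> [-35, -22, -24, -9, -26]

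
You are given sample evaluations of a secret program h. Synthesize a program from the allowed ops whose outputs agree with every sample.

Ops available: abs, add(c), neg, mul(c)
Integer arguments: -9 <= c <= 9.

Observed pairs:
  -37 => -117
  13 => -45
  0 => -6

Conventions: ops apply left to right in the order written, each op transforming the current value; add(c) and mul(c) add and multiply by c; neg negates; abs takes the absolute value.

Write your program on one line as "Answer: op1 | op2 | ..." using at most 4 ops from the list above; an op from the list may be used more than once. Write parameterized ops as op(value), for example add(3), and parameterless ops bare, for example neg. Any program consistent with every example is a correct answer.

abs | neg | mul(3) | add(-6)

Check, running the answer program on each example:
  -37 -> 37 -> -37 -> -111 -> -117
  13 -> 13 -> -13 -> -39 -> -45
  0 -> 0 -> 0 -> 0 -> -6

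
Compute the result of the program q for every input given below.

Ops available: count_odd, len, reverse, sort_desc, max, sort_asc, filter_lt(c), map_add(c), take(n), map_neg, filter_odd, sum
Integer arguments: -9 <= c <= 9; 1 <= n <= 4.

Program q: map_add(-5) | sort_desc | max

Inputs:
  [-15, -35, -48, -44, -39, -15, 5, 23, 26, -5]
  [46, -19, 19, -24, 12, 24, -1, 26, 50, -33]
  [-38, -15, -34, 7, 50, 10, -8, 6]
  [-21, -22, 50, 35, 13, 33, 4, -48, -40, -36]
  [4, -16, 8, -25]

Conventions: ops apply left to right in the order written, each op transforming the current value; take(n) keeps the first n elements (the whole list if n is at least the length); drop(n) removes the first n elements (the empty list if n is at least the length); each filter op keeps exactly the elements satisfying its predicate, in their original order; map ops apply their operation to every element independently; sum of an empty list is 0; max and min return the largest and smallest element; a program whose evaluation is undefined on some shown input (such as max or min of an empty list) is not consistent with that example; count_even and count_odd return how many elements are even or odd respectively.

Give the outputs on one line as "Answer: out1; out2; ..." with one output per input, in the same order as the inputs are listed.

21; 45; 45; 45; 3

Execution, op by op:
  [-15, -35, -48, -44, -39, -15, 5, 23, 26, -5] -> [-20, -40, -53, -49, -44, -20, 0, 18, 21, -10] -> [21, 18, 0, -10, -20, -20, -40, -44, -49, -53] -> 21
  [46, -19, 19, -24, 12, 24, -1, 26, 50, -33] -> [41, -24, 14, -29, 7, 19, -6, 21, 45, -38] -> [45, 41, 21, 19, 14, 7, -6, -24, -29, -38] -> 45
  [-38, -15, -34, 7, 50, 10, -8, 6] -> [-43, -20, -39, 2, 45, 5, -13, 1] -> [45, 5, 2, 1, -13, -20, -39, -43] -> 45
  [-21, -22, 50, 35, 13, 33, 4, -48, -40, -36] -> [-26, -27, 45, 30, 8, 28, -1, -53, -45, -41] -> [45, 30, 28, 8, -1, -26, -27, -41, -45, -53] -> 45
  [4, -16, 8, -25] -> [-1, -21, 3, -30] -> [3, -1, -21, -30] -> 3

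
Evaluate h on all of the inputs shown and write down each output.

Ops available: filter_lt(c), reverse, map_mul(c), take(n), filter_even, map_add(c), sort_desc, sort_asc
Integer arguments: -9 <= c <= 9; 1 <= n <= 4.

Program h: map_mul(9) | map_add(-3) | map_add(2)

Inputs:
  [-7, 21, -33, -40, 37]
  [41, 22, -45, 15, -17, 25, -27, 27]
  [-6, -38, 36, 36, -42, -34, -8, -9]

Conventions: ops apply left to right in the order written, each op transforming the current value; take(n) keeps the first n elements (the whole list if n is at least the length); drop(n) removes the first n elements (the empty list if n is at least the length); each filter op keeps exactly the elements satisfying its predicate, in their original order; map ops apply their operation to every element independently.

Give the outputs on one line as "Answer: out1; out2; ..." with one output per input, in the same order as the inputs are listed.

Execution, op by op:
  [-7, 21, -33, -40, 37] -> [-63, 189, -297, -360, 333] -> [-66, 186, -300, -363, 330] -> [-64, 188, -298, -361, 332]
  [41, 22, -45, 15, -17, 25, -27, 27] -> [369, 198, -405, 135, -153, 225, -243, 243] -> [366, 195, -408, 132, -156, 222, -246, 240] -> [368, 197, -406, 134, -154, 224, -244, 242]
  [-6, -38, 36, 36, -42, -34, -8, -9] -> [-54, -342, 324, 324, -378, -306, -72, -81] -> [-57, -345, 321, 321, -381, -309, -75, -84] -> [-55, -343, 323, 323, -379, -307, -73, -82]

[-64, 188, -298, -361, 332]; [368, 197, -406, 134, -154, 224, -244, 242]; [-55, -343, 323, 323, -379, -307, -73, -82]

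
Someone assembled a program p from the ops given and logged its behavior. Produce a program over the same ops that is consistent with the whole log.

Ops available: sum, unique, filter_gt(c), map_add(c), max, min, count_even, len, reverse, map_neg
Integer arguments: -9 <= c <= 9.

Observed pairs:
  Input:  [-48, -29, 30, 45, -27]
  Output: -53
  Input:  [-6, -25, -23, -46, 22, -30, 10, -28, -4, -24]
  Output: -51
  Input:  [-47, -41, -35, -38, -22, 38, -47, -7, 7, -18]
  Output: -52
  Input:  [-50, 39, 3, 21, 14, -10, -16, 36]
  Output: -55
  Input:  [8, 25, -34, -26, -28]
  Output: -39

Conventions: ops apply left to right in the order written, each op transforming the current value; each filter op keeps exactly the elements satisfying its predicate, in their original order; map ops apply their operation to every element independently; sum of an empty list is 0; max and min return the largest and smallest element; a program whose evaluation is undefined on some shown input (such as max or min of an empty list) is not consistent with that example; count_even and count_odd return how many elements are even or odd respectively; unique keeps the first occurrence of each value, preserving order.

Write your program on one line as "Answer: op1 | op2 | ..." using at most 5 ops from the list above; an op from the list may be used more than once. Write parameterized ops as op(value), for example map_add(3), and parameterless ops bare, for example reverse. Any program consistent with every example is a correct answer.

unique | map_add(-5) | reverse | min

Check, running the answer program on each example:
  [-48, -29, 30, 45, -27] -> [-48, -29, 30, 45, -27] -> [-53, -34, 25, 40, -32] -> [-32, 40, 25, -34, -53] -> -53
  [-6, -25, -23, -46, 22, -30, 10, -28, -4, -24] -> [-6, -25, -23, -46, 22, -30, 10, -28, -4, -24] -> [-11, -30, -28, -51, 17, -35, 5, -33, -9, -29] -> [-29, -9, -33, 5, -35, 17, -51, -28, -30, -11] -> -51
  [-47, -41, -35, -38, -22, 38, -47, -7, 7, -18] -> [-47, -41, -35, -38, -22, 38, -7, 7, -18] -> [-52, -46, -40, -43, -27, 33, -12, 2, -23] -> [-23, 2, -12, 33, -27, -43, -40, -46, -52] -> -52
  [-50, 39, 3, 21, 14, -10, -16, 36] -> [-50, 39, 3, 21, 14, -10, -16, 36] -> [-55, 34, -2, 16, 9, -15, -21, 31] -> [31, -21, -15, 9, 16, -2, 34, -55] -> -55
  [8, 25, -34, -26, -28] -> [8, 25, -34, -26, -28] -> [3, 20, -39, -31, -33] -> [-33, -31, -39, 20, 3] -> -39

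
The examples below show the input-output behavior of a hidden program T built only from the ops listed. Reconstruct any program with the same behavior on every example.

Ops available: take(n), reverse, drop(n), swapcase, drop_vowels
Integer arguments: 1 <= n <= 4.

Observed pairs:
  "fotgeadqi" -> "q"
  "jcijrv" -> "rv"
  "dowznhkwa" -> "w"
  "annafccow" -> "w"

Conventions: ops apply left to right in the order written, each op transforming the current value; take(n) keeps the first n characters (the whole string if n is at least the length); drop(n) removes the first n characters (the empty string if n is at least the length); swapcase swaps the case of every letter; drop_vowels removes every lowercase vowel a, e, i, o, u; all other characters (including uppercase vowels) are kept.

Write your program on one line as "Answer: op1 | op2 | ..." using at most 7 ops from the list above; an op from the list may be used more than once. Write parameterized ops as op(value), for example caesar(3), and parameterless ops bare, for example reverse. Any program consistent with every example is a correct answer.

reverse | swapcase | take(2) | swapcase | drop_vowels | reverse

Check, running the answer program on each example:
  "fotgeadqi" -> "iqdaegtof" -> "IQDAEGTOF" -> "IQ" -> "iq" -> "q" -> "q"
  "jcijrv" -> "vrjicj" -> "VRJICJ" -> "VR" -> "vr" -> "vr" -> "rv"
  "dowznhkwa" -> "awkhnzwod" -> "AWKHNZWOD" -> "AW" -> "aw" -> "w" -> "w"
  "annafccow" -> "woccfanna" -> "WOCCFANNA" -> "WO" -> "wo" -> "w" -> "w"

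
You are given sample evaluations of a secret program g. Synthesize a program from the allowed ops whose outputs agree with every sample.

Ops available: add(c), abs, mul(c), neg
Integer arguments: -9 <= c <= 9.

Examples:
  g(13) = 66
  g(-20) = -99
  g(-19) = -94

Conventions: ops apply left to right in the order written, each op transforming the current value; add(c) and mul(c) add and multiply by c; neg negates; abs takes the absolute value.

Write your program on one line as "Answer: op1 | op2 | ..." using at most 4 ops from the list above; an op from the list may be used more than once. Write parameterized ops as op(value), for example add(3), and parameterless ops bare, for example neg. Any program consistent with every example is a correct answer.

mul(-5) | add(1) | add(-2) | neg

Check, running the answer program on each example:
  13 -> -65 -> -64 -> -66 -> 66
  -20 -> 100 -> 101 -> 99 -> -99
  -19 -> 95 -> 96 -> 94 -> -94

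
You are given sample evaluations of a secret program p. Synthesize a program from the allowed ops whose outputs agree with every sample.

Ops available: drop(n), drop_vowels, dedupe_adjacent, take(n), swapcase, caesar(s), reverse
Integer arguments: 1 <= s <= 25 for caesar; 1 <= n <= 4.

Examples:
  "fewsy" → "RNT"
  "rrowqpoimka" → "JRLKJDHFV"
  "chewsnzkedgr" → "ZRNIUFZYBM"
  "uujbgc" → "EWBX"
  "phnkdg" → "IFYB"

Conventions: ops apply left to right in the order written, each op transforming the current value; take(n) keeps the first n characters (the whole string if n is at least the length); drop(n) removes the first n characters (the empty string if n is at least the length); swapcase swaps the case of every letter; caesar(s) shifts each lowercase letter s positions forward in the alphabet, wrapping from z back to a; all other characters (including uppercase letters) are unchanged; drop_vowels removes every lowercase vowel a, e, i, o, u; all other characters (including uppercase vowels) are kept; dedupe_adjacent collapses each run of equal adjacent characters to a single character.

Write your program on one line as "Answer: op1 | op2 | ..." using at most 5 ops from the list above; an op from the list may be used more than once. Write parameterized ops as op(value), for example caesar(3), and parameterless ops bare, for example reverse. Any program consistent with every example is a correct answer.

caesar(15) | caesar(6) | swapcase | drop(2)

Check, running the answer program on each example:
  "fewsy" -> "utlhn" -> "azrnt" -> "AZRNT" -> "RNT"
  "rrowqpoimka" -> "ggdlfedxbzp" -> "mmjrlkjdhfv" -> "MMJRLKJDHFV" -> "JRLKJDHFV"
  "chewsnzkedgr" -> "rwtlhcoztsvg" -> "xczrniufzybm" -> "XCZRNIUFZYBM" -> "ZRNIUFZYBM"
  "uujbgc" -> "jjyqvr" -> "ppewbx" -> "PPEWBX" -> "EWBX"
  "phnkdg" -> "ewczsv" -> "kcifyb" -> "KCIFYB" -> "IFYB"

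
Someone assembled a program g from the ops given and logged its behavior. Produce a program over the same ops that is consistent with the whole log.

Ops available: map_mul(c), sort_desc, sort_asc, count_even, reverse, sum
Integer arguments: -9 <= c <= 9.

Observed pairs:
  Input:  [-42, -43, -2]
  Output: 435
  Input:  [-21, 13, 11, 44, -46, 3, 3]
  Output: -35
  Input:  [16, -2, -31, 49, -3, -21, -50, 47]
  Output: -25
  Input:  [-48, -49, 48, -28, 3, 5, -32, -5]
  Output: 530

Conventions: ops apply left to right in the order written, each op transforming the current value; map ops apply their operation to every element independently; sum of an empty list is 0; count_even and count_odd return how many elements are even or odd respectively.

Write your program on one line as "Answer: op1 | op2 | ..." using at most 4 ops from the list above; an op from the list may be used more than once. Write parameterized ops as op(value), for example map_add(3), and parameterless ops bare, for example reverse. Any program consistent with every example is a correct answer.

map_mul(-1) | map_mul(5) | sort_asc | sum

Check, running the answer program on each example:
  [-42, -43, -2] -> [42, 43, 2] -> [210, 215, 10] -> [10, 210, 215] -> 435
  [-21, 13, 11, 44, -46, 3, 3] -> [21, -13, -11, -44, 46, -3, -3] -> [105, -65, -55, -220, 230, -15, -15] -> [-220, -65, -55, -15, -15, 105, 230] -> -35
  [16, -2, -31, 49, -3, -21, -50, 47] -> [-16, 2, 31, -49, 3, 21, 50, -47] -> [-80, 10, 155, -245, 15, 105, 250, -235] -> [-245, -235, -80, 10, 15, 105, 155, 250] -> -25
  [-48, -49, 48, -28, 3, 5, -32, -5] -> [48, 49, -48, 28, -3, -5, 32, 5] -> [240, 245, -240, 140, -15, -25, 160, 25] -> [-240, -25, -15, 25, 140, 160, 240, 245] -> 530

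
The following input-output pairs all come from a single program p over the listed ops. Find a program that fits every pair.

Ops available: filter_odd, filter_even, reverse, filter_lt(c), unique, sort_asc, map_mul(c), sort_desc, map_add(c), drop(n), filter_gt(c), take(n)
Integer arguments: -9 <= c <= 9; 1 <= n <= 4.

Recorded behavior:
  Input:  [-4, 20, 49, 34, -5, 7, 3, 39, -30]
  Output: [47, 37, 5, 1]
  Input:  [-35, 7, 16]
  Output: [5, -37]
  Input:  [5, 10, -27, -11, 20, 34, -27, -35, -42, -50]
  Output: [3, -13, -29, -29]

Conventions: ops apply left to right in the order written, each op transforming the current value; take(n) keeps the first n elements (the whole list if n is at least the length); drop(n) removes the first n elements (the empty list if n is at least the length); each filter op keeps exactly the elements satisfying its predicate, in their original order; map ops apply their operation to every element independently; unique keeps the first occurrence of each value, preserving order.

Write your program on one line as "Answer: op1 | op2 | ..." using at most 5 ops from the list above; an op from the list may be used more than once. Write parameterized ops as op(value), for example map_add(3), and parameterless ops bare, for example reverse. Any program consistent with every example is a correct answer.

sort_desc | filter_odd | map_add(-2) | take(4)

Check, running the answer program on each example:
  [-4, 20, 49, 34, -5, 7, 3, 39, -30] -> [49, 39, 34, 20, 7, 3, -4, -5, -30] -> [49, 39, 7, 3, -5] -> [47, 37, 5, 1, -7] -> [47, 37, 5, 1]
  [-35, 7, 16] -> [16, 7, -35] -> [7, -35] -> [5, -37] -> [5, -37]
  [5, 10, -27, -11, 20, 34, -27, -35, -42, -50] -> [34, 20, 10, 5, -11, -27, -27, -35, -42, -50] -> [5, -11, -27, -27, -35] -> [3, -13, -29, -29, -37] -> [3, -13, -29, -29]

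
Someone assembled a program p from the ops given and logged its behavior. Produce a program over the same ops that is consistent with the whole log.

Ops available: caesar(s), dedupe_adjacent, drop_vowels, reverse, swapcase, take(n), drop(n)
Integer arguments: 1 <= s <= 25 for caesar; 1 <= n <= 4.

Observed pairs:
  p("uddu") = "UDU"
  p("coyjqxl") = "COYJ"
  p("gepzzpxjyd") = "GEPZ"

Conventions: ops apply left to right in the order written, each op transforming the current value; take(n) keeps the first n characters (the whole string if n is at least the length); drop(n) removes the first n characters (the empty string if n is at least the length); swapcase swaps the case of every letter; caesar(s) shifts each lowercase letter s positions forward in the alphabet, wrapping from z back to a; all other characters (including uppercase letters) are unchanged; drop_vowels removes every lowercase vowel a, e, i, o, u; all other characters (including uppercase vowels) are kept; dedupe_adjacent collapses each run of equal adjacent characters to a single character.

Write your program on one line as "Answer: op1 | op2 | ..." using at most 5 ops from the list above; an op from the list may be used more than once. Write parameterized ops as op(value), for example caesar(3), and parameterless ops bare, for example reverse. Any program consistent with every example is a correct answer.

reverse | swapcase | reverse | take(4) | dedupe_adjacent

Check, running the answer program on each example:
  "uddu" -> "uddu" -> "UDDU" -> "UDDU" -> "UDDU" -> "UDU"
  "coyjqxl" -> "lxqjyoc" -> "LXQJYOC" -> "COYJQXL" -> "COYJ" -> "COYJ"
  "gepzzpxjyd" -> "dyjxpzzpeg" -> "DYJXPZZPEG" -> "GEPZZPXJYD" -> "GEPZ" -> "GEPZ"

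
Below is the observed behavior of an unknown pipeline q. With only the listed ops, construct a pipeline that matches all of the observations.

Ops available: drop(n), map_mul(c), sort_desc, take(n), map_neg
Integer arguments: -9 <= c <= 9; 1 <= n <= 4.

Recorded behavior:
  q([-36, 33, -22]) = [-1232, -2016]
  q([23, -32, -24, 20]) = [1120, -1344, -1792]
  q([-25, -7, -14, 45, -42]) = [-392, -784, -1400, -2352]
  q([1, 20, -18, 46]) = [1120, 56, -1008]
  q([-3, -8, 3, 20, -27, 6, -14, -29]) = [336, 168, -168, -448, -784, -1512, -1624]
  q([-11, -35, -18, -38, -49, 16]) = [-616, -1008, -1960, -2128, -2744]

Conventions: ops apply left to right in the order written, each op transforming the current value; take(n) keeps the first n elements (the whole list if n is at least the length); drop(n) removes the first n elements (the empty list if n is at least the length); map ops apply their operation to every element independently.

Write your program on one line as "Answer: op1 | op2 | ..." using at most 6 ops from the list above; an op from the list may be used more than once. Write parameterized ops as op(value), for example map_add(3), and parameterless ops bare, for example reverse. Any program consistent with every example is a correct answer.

sort_desc | drop(1) | map_neg | map_mul(7) | map_mul(-8)

Check, running the answer program on each example:
  [-36, 33, -22] -> [33, -22, -36] -> [-22, -36] -> [22, 36] -> [154, 252] -> [-1232, -2016]
  [23, -32, -24, 20] -> [23, 20, -24, -32] -> [20, -24, -32] -> [-20, 24, 32] -> [-140, 168, 224] -> [1120, -1344, -1792]
  [-25, -7, -14, 45, -42] -> [45, -7, -14, -25, -42] -> [-7, -14, -25, -42] -> [7, 14, 25, 42] -> [49, 98, 175, 294] -> [-392, -784, -1400, -2352]
  [1, 20, -18, 46] -> [46, 20, 1, -18] -> [20, 1, -18] -> [-20, -1, 18] -> [-140, -7, 126] -> [1120, 56, -1008]
  [-3, -8, 3, 20, -27, 6, -14, -29] -> [20, 6, 3, -3, -8, -14, -27, -29] -> [6, 3, -3, -8, -14, -27, -29] -> [-6, -3, 3, 8, 14, 27, 29] -> [-42, -21, 21, 56, 98, 189, 203] -> [336, 168, -168, -448, -784, -1512, -1624]
  [-11, -35, -18, -38, -49, 16] -> [16, -11, -18, -35, -38, -49] -> [-11, -18, -35, -38, -49] -> [11, 18, 35, 38, 49] -> [77, 126, 245, 266, 343] -> [-616, -1008, -1960, -2128, -2744]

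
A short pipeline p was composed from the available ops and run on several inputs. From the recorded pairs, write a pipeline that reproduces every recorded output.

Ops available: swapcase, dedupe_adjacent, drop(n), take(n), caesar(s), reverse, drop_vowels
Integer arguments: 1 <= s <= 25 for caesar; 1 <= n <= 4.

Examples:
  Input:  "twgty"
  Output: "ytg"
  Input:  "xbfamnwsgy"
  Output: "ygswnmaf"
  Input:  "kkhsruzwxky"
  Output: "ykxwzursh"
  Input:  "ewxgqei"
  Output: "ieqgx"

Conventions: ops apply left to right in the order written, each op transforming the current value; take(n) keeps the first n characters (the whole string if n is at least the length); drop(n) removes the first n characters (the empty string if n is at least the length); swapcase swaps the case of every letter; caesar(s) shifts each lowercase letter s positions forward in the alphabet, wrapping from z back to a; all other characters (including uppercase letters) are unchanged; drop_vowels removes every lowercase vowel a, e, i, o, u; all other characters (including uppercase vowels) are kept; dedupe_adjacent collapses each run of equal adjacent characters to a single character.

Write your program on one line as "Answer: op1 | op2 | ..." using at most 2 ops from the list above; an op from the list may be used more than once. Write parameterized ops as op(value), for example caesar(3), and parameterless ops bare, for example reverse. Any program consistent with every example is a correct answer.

drop(2) | reverse

Check, running the answer program on each example:
  "twgty" -> "gty" -> "ytg"
  "xbfamnwsgy" -> "famnwsgy" -> "ygswnmaf"
  "kkhsruzwxky" -> "hsruzwxky" -> "ykxwzursh"
  "ewxgqei" -> "xgqei" -> "ieqgx"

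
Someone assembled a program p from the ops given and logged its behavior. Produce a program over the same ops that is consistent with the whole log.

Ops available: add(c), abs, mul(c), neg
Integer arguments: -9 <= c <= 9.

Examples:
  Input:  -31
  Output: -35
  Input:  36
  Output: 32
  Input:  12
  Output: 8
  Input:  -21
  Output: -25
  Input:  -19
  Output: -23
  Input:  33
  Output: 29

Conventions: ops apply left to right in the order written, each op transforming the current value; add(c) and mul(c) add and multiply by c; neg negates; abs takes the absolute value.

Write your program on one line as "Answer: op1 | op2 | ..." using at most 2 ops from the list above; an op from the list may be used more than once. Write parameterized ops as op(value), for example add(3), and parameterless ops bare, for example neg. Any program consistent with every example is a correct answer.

add(-3) | add(-1)

Check, running the answer program on each example:
  -31 -> -34 -> -35
  36 -> 33 -> 32
  12 -> 9 -> 8
  -21 -> -24 -> -25
  -19 -> -22 -> -23
  33 -> 30 -> 29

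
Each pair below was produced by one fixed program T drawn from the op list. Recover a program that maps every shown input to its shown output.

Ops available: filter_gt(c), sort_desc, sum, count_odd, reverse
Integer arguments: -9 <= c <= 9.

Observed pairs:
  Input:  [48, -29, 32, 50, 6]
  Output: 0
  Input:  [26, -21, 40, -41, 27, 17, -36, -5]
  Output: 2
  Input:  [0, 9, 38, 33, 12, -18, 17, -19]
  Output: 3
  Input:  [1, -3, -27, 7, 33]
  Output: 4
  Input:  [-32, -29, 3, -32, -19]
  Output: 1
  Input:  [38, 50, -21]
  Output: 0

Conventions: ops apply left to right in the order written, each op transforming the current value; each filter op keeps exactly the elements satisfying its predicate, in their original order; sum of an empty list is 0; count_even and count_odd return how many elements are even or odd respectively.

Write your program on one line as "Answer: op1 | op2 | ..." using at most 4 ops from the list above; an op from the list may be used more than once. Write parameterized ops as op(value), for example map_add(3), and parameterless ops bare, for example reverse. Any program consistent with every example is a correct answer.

reverse | filter_gt(-4) | sort_desc | count_odd

Check, running the answer program on each example:
  [48, -29, 32, 50, 6] -> [6, 50, 32, -29, 48] -> [6, 50, 32, 48] -> [50, 48, 32, 6] -> 0
  [26, -21, 40, -41, 27, 17, -36, -5] -> [-5, -36, 17, 27, -41, 40, -21, 26] -> [17, 27, 40, 26] -> [40, 27, 26, 17] -> 2
  [0, 9, 38, 33, 12, -18, 17, -19] -> [-19, 17, -18, 12, 33, 38, 9, 0] -> [17, 12, 33, 38, 9, 0] -> [38, 33, 17, 12, 9, 0] -> 3
  [1, -3, -27, 7, 33] -> [33, 7, -27, -3, 1] -> [33, 7, -3, 1] -> [33, 7, 1, -3] -> 4
  [-32, -29, 3, -32, -19] -> [-19, -32, 3, -29, -32] -> [3] -> [3] -> 1
  [38, 50, -21] -> [-21, 50, 38] -> [50, 38] -> [50, 38] -> 0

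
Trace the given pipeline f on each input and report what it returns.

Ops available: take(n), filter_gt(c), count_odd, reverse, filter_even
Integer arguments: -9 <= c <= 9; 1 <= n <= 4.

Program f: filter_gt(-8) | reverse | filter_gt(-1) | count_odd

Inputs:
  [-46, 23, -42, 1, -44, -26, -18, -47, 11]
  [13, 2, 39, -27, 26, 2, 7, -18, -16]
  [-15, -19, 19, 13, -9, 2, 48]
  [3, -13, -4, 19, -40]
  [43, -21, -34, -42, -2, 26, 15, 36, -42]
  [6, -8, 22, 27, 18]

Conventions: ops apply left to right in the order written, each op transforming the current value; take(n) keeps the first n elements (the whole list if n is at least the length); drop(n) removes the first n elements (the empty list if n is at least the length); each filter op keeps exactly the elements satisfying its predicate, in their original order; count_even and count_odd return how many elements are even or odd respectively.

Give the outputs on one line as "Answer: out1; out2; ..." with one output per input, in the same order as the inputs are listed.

Execution, op by op:
  [-46, 23, -42, 1, -44, -26, -18, -47, 11] -> [23, 1, 11] -> [11, 1, 23] -> [11, 1, 23] -> 3
  [13, 2, 39, -27, 26, 2, 7, -18, -16] -> [13, 2, 39, 26, 2, 7] -> [7, 2, 26, 39, 2, 13] -> [7, 2, 26, 39, 2, 13] -> 3
  [-15, -19, 19, 13, -9, 2, 48] -> [19, 13, 2, 48] -> [48, 2, 13, 19] -> [48, 2, 13, 19] -> 2
  [3, -13, -4, 19, -40] -> [3, -4, 19] -> [19, -4, 3] -> [19, 3] -> 2
  [43, -21, -34, -42, -2, 26, 15, 36, -42] -> [43, -2, 26, 15, 36] -> [36, 15, 26, -2, 43] -> [36, 15, 26, 43] -> 2
  [6, -8, 22, 27, 18] -> [6, 22, 27, 18] -> [18, 27, 22, 6] -> [18, 27, 22, 6] -> 1

3; 3; 2; 2; 2; 1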